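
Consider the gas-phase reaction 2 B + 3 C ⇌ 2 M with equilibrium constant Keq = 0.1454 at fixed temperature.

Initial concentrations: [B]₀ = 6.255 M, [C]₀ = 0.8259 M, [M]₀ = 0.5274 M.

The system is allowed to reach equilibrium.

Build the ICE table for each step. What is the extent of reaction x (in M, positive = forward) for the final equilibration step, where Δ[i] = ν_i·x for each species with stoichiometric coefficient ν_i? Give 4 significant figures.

x = 0.1159 M

Q₀ = 0.01262 vs Keq = 0.1454 ⇒ Q<K, forward
Step 1:
                  B         C         M
  Initial     6.255    0.8259    0.5274
  Change    -0.2319   -0.3478    0.2319
  Equil       6.023    0.4781    0.7593
  solve Keq expr → x = 0.1159; check Q = 0.1454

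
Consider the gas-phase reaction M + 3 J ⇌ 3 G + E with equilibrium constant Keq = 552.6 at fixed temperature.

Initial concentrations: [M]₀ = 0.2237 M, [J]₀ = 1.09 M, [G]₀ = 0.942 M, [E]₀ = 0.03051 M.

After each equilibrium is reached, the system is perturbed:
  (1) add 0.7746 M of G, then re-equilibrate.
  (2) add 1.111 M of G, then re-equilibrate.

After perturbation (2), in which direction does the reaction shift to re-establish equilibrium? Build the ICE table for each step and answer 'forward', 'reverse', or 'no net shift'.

Q₀ = 0.08803 vs Keq = 552.6 ⇒ Q<K, forward
Step 1:
                   M          J          G          E
  Initial     0.2237       1.09      0.942    0.03051
  Change     -0.2075    -0.6226     0.6226     0.2075
  Equil      0.01616     0.4674      1.565      0.238
  solve Keq expr → x = 0.2075; check Q = 552.6
Then add 0.7746 M of G.
Step 2:
                   M          J          G          E
  Initial    0.01616     0.4674      2.339      0.238
  Change     0.01766    0.05299   -0.05299   -0.01766
  Equil      0.03382     0.5204      2.286     0.2204
  solve Keq expr → x = -0.01766; check Q = 552.6
Then add 1.111 M of G.
Step 3:
                   M          J          G          E
  Initial    0.03382     0.5204      3.397     0.2204
  Change     0.02609    0.07828   -0.07828   -0.02609
  Equil      0.05992     0.5986      3.319     0.1943
  solve Keq expr → x = -0.02609; check Q = 552.6

Direction: reverse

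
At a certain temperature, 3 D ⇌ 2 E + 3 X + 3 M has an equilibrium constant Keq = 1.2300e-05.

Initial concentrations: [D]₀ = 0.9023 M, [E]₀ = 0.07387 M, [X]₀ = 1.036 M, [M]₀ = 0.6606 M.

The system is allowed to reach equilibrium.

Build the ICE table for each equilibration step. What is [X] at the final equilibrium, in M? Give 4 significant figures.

[X]_eq = 0.9389 M

Q₀ = 0.002381 vs Keq = 1.2300e-05 ⇒ Q>K, reverse
Step 1:
                    D           E           X           M
  init         0.9023     0.07387       1.036      0.6606
  Δ           0.09714    -0.06476    -0.09714    -0.09714
  eq           0.9994    0.009108      0.9389      0.5635
  solve Keq expr → x = -0.03238; check Q = 1.2300e-05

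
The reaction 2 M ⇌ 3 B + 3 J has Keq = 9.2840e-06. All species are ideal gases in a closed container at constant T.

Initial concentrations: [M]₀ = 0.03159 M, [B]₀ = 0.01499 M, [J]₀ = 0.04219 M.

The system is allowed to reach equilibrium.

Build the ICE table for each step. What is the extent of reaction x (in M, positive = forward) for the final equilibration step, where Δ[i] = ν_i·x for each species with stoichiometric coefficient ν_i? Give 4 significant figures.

x = 0.004762 M

Q₀ = 2.5347e-07 vs Keq = 9.2840e-06 ⇒ Q<K, forward
Step 1:
                  M         B         J
  I         0.03159   0.01499   0.04219
  C       -0.009524   0.01429   0.01429
  E         0.02207   0.02928   0.05648
  solve Keq expr → x = 0.004762; check Q = 9.2840e-06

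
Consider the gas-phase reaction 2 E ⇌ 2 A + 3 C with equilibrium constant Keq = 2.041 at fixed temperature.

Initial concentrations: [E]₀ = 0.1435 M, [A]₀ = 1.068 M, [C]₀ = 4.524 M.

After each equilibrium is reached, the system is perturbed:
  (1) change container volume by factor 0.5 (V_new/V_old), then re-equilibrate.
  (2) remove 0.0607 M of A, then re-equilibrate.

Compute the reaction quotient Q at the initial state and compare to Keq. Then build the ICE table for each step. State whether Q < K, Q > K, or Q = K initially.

Q₀ = 5129 vs Keq = 2.041 ⇒ Q>K, reverse
Step 1:
                   E          A          C
  I           0.1435      1.068      4.524
  C           0.8327    -0.8327     -1.249
  E           0.9762     0.2353      3.275
  solve Keq expr → x = -0.4163; check Q = 2.041
Then change container volume by factor 0.5 (V_new/V_old).
Step 2:
                   E          A          C
  I            1.952     0.4706       6.55
  C           0.2633    -0.2633     -0.395
  E            2.216     0.2073      6.155
  solve Keq expr → x = -0.1317; check Q = 2.041
Then remove 0.0607 M of A.
Step 3:
                   E          A          C
  I            2.216     0.1466      6.155
  C         -0.05204    0.05204    0.07806
  E            2.164     0.1986      6.233
  solve Keq expr → x = 0.02602; check Q = 2.041

Q₀ = 5129; Q > K (proceeds reverse)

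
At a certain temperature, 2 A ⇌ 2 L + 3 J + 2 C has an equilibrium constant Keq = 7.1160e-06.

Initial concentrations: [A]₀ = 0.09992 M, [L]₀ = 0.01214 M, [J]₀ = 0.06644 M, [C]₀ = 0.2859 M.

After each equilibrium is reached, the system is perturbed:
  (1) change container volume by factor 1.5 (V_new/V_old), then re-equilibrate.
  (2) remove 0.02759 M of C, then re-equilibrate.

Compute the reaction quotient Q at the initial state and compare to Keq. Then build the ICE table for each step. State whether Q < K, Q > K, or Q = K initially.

Q₀ = 3.5387e-07 vs Keq = 7.1160e-06 ⇒ Q<K, forward
Step 1:
                    A           L           J           C
  init        0.09992     0.01214     0.06644      0.2859
  Δ          -0.01558     0.01558     0.02338     0.01558
  eq          0.08434     0.02772     0.08982      0.3015
  solve Keq expr → x = 0.007792; check Q = 7.1160e-06
Then change container volume by factor 1.5 (V_new/V_old).
Step 2:
                    A           L           J           C
  init        0.05622     0.01848     0.05988       0.201
  Δ          -0.01002     0.01002     0.01502     0.01002
  eq          0.04621      0.0285      0.0749       0.211
  solve Keq expr → x = 0.005008; check Q = 7.1160e-06
Then remove 0.02759 M of C.
Step 3:
                    A           L           J           C
  init        0.04621      0.0285      0.0749      0.1834
  Δ         -0.001536    0.001536    0.002305    0.001536
  eq          0.04467     0.03003     0.07721       0.185
  solve Keq expr → x = 7.6824e-04; check Q = 7.1160e-06

Q₀ = 3.5387e-07; Q < K (proceeds forward)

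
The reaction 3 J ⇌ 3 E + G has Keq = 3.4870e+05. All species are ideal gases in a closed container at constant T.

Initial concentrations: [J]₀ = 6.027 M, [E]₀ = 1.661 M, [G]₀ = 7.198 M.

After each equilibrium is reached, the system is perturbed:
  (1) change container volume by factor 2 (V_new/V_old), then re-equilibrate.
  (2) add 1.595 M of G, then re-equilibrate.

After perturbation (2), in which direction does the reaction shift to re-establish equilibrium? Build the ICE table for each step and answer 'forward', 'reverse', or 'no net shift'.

Direction: reverse

Q₀ = 0.1507 vs Keq = 3.4870e+05 ⇒ Q<K, forward
Step 1:
                  J         E         G
  Initial     6.027     1.661     7.198
  Change     -5.805     5.805     1.935
  Equil      0.2217     7.466     9.133
  solve Keq expr → x = 1.935; check Q = 3.4870e+05
Then change container volume by factor 2 (V_new/V_old).
Step 2:
                  J         E         G
  Initial    0.1109     3.733     4.567
  Change    -0.0223    0.0223  0.007433
  Equil     0.08857     3.755     4.574
  solve Keq expr → x = 0.007433; check Q = 3.4870e+05
Then add 1.595 M of G.
Step 3:
                  J         E         G
  Initial   0.08857     3.755     6.169
  Change   0.009036 -0.009036 -0.003012
  Equil      0.0976     3.746     6.166
  solve Keq expr → x = -0.003012; check Q = 3.4870e+05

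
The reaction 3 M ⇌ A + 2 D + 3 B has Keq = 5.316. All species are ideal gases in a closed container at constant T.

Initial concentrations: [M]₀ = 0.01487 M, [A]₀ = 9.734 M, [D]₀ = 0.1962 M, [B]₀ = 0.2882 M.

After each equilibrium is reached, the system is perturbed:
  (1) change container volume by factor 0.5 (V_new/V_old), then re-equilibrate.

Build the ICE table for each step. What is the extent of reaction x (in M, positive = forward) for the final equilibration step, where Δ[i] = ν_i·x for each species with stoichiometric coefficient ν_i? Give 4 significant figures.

x = -0.02507 M

Q₀ = 2728 vs Keq = 5.316 ⇒ Q>K, reverse
Step 1:
                    M           A           D           B
  Initial     0.01487       9.734      0.1962      0.2882
  Change      0.06382    -0.02127    -0.04255    -0.06382
  Equil       0.07869       9.713      0.1537      0.2244
  solve Keq expr → x = -0.02127; check Q = 5.316
Then change container volume by factor 0.5 (V_new/V_old).
Step 2:
                    M           A           D           B
  Initial      0.1574       19.43      0.3073      0.4488
  Change       0.0752    -0.02507    -0.05013     -0.0752
  Equil        0.2326        19.4      0.2572      0.3736
  solve Keq expr → x = -0.02507; check Q = 5.316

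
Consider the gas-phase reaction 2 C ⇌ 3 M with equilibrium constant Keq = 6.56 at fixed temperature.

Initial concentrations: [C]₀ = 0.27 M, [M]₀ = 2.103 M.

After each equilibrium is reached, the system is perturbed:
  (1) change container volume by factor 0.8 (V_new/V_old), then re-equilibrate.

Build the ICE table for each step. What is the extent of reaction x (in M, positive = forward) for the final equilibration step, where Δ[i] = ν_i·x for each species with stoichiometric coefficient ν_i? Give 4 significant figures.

Q₀ = 127.6 vs Keq = 6.56 ⇒ Q>K, reverse
Step 1:
                   C          M
  Initial       0.27      2.103
  Change      0.4239    -0.6358
  Equil       0.6939      1.467
  solve Keq expr → x = -0.2119; check Q = 6.56
Then change container volume by factor 0.8 (V_new/V_old).
Step 2:
                   C          M
  Initial     0.8673      1.834
  Change       0.047    -0.0705
  Equil       0.9143      1.763
  solve Keq expr → x = -0.0235; check Q = 6.56

x = -0.0235 M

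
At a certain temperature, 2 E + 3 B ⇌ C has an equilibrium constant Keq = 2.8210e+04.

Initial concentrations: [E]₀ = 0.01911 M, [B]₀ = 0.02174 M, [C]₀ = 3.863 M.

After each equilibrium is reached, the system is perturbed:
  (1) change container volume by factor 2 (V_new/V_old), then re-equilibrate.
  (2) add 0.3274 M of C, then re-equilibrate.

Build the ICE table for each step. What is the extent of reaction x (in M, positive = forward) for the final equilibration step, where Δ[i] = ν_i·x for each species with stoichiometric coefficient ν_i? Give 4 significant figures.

Q₀ = 1.0295e+09 vs Keq = 2.8210e+04 ⇒ Q>K, reverse
Step 1:
                    E           B           C
  Initial     0.01911     0.02174       3.863
  Change       0.1156      0.1734     -0.0578
  Equil        0.1347      0.1952       3.805
  solve Keq expr → x = -0.0578; check Q = 2.8210e+04
Then change container volume by factor 2 (V_new/V_old).
Step 2:
                    E           B           C
  Initial     0.06736     0.09758       1.903
  Change      0.04859     0.07288    -0.02429
  Equil        0.1159      0.1705       1.878
  solve Keq expr → x = -0.02429; check Q = 2.8210e+04
Then add 0.3274 M of C.
Step 3:
                    E           B           C
  Initial      0.1159      0.1705       2.206
  Change     0.003721    0.005581    -0.00186
  Equil        0.1197       0.176       2.204
  solve Keq expr → x = -0.00186; check Q = 2.8210e+04

x = -0.00186 M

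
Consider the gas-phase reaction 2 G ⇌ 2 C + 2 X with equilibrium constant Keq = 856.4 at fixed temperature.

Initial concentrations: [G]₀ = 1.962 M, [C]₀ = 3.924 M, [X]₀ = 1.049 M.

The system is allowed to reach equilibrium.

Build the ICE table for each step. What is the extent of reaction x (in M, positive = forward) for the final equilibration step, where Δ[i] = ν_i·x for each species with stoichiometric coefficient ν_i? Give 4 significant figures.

x = 0.7459 M

Q₀ = 4.402 vs Keq = 856.4 ⇒ Q<K, forward
Step 1:
                  G         C         X
  Initial     1.962     3.924     1.049
  Change     -1.492     1.492     1.492
  Equil      0.4702     5.416     2.541
  solve Keq expr → x = 0.7459; check Q = 856.4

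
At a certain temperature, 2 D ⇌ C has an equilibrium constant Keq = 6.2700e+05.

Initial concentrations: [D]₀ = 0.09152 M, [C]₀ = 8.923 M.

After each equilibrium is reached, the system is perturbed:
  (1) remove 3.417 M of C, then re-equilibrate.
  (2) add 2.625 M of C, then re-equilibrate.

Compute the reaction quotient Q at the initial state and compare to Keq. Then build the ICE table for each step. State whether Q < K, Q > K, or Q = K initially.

Q₀ = 1065 vs Keq = 6.2700e+05 ⇒ Q<K, forward
Step 1:
                  D         C
  I         0.09152     8.923
  C        -0.08774   0.04387
  E        0.003782     8.967
  solve Keq expr → x = 0.04387; check Q = 6.2700e+05
Then remove 3.417 M of C.
Step 2:
                  D         C
  I        0.003782      5.55
  C       -8.0645e-04 4.0322e-04
  E        0.002975      5.55
  solve Keq expr → x = 4.0322e-04; check Q = 6.2700e+05
Then add 2.625 M of C.
Step 3:
                  D         C
  I        0.002975     8.175
  C       6.3560e-04 -3.1780e-04
  E        0.003611     8.175
  solve Keq expr → x = -3.1780e-04; check Q = 6.2700e+05

Q₀ = 1065; Q < K (proceeds forward)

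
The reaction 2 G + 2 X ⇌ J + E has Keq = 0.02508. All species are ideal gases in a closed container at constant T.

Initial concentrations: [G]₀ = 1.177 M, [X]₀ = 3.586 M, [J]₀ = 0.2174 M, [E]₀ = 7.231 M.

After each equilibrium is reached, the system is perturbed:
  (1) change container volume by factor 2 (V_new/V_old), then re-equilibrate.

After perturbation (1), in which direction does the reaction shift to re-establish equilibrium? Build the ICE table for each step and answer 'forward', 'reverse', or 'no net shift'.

Q₀ = 0.08824 vs Keq = 0.02508 ⇒ Q>K, reverse
Step 1:
                    G           X           J           E
  I             1.177       3.586      0.2174       7.231
  C            0.2311      0.2311     -0.1156     -0.1156
  E             1.408       3.817      0.1018       7.115
  solve Keq expr → x = -0.1156; check Q = 0.02508
Then change container volume by factor 2 (V_new/V_old).
Step 2:
                    G           X           J           E
  I            0.7041       1.909     0.05092       3.558
  C           0.06861     0.06861     -0.0343     -0.0343
  E            0.7727       1.977     0.01661       3.523
  solve Keq expr → x = -0.0343; check Q = 0.02508

Direction: reverse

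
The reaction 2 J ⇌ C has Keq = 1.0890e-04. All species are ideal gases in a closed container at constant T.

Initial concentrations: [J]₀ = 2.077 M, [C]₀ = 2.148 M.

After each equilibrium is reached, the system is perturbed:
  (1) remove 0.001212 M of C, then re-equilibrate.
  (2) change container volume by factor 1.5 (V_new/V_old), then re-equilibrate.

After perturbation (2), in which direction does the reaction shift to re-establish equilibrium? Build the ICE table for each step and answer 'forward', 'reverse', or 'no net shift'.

Q₀ = 0.4979 vs Keq = 1.0890e-04 ⇒ Q>K, reverse
Step 1:
                  J         C
  Initial     2.077     2.148
  Change      4.287    -2.144
  Equil       6.364  0.004411
  solve Keq expr → x = -2.144; check Q = 1.0890e-04
Then remove 0.001212 M of C.
Step 2:
                  J         C
  Initial     6.364  0.003199
  Change  -0.002417  0.001209
  Equil       6.362  0.004407
  solve Keq expr → x = 0.001209; check Q = 1.0890e-04
Then change container volume by factor 1.5 (V_new/V_old).
Step 3:
                  J         C
  Initial     4.241  0.002938
  Change   0.001955 -9.7762e-04
  Equil       4.243  0.001961
  solve Keq expr → x = -9.7762e-04; check Q = 1.0890e-04

Direction: reverse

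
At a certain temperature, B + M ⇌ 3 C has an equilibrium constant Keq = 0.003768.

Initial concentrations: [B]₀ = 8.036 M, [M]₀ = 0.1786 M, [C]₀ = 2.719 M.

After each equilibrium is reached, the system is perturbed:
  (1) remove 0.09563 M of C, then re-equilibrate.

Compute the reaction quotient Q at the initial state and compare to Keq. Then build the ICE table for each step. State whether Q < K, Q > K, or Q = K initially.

Q₀ = 14.01; Q > K (proceeds reverse)

Q₀ = 14.01 vs Keq = 0.003768 ⇒ Q>K, reverse
Step 1:
                  B         M         C
  Initial     8.036    0.1786     2.719
  Change     0.7999    0.7999      -2.4
  Equil       8.836    0.9785    0.3194
  solve Keq expr → x = -0.7999; check Q = 0.003768
Then remove 0.09563 M of C.
Step 2:
                  B         M         C
  Initial     8.836    0.9785    0.2237
  Change   -0.03063  -0.03063    0.0919
  Equil       8.805    0.9478    0.3156
  solve Keq expr → x = 0.03063; check Q = 0.003768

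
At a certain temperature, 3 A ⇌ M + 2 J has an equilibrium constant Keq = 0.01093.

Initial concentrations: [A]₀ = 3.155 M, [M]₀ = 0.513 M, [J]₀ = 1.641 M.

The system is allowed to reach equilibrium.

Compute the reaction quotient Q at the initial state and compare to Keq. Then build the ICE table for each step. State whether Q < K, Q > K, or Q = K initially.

Q₀ = 0.04399 vs Keq = 0.01093 ⇒ Q>K, reverse
Step 1:
                  A         M         J
  Initial     3.155     0.513     1.641
  Change     0.5368   -0.1789   -0.3579
  Equil       3.692    0.3341     1.283
  solve Keq expr → x = -0.1789; check Q = 0.01093

Q₀ = 0.04399; Q > K (proceeds reverse)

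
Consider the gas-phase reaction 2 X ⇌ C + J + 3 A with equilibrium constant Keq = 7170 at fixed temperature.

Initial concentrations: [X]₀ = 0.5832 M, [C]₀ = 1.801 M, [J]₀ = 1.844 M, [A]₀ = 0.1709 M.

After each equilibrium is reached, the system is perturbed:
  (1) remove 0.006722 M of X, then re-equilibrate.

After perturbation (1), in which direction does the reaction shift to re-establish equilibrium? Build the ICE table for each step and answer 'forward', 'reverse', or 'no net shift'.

Q₀ = 0.04874 vs Keq = 7170 ⇒ Q<K, forward
Step 1:
                    X           C           J           A
  init         0.5832       1.801       1.844      0.1709
  Δ           -0.5581       0.279       0.279      0.8371
  eq          0.02512        2.08       2.123       1.008
  solve Keq expr → x = 0.279; check Q = 7170
Then remove 0.006722 M of X.
Step 2:
                    X           C           J           A
  init        0.01839        2.08       2.123       1.008
  Δ          0.006331   -0.003165   -0.003165   -0.009496
  eq          0.02473       2.077        2.12      0.9985
  solve Keq expr → x = -0.003165; check Q = 7170

Direction: reverse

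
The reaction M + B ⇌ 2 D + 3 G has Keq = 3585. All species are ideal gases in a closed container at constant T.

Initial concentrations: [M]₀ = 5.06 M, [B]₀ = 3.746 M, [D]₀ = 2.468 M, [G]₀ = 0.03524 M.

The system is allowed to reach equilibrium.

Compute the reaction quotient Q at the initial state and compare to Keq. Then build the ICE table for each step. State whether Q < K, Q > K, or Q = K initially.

Q₀ = 1.4063e-05; Q < K (proceeds forward)

Q₀ = 1.4063e-05 vs Keq = 3585 ⇒ Q<K, forward
Step 1:
                    M           B           D           G
  I              5.06       3.746       2.468     0.03524
  C            -2.248      -2.248       4.496       6.743
  E             2.812       1.498       6.964       6.779
  solve Keq expr → x = 2.248; check Q = 3585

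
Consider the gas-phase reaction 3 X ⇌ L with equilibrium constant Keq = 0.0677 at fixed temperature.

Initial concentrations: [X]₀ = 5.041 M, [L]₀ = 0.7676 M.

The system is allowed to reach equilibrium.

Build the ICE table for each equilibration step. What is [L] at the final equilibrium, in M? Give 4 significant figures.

Q₀ = 0.005992 vs Keq = 0.0677 ⇒ Q<K, forward
Step 1:
                   X          L
  init         5.041     0.7676
  Δ           -2.226     0.7421
  eq           2.815       1.51
  solve Keq expr → x = 0.7421; check Q = 0.0677

[L]_eq = 1.51 M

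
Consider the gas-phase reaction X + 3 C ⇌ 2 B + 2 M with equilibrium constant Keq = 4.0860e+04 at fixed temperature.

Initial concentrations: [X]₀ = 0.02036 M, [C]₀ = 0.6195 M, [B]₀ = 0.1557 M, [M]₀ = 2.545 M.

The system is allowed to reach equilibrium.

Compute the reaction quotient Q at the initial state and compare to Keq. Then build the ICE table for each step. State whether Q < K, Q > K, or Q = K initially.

Q₀ = 32.44 vs Keq = 4.0860e+04 ⇒ Q<K, forward
Step 1:
                   X          C          B          M
  init       0.02036     0.6195     0.1557      2.545
  Δ         -0.02032   -0.06097    0.04065    0.04065
  eq      3.6204e-05     0.5585     0.1963      2.586
  solve Keq expr → x = 0.02032; check Q = 4.0860e+04

Q₀ = 32.44; Q < K (proceeds forward)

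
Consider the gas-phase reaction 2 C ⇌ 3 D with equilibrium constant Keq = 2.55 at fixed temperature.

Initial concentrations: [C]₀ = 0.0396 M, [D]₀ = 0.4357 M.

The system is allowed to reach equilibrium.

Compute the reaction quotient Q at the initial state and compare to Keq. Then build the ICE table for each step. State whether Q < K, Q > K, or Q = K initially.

Q₀ = 52.74 vs Keq = 2.55 ⇒ Q>K, reverse
Step 1:
                    C           D
  I            0.0396      0.4357
  C           0.07526     -0.1129
  E            0.1149      0.3228
  solve Keq expr → x = -0.03763; check Q = 2.55

Q₀ = 52.74; Q > K (proceeds reverse)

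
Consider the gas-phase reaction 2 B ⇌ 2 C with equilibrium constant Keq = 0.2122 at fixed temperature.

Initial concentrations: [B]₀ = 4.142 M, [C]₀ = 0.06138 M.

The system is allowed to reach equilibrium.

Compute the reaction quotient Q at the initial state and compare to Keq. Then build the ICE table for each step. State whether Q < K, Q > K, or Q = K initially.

Q₀ = 2.1960e-04 vs Keq = 0.2122 ⇒ Q<K, forward
Step 1:
                    B           C
  init          4.142     0.06138
  Δ            -1.264       1.264
  eq            2.878       1.326
  solve Keq expr → x = 0.6321; check Q = 0.2122

Q₀ = 2.1960e-04; Q < K (proceeds forward)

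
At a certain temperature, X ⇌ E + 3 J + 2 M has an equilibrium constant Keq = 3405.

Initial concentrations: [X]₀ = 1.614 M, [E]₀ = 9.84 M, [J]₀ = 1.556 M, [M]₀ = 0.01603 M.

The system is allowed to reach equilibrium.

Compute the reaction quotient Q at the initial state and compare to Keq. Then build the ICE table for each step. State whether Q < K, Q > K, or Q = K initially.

Q₀ = 0.005902 vs Keq = 3405 ⇒ Q<K, forward
Step 1:
                  X         E         J         M
  I           1.614      9.84     1.556   0.01603
  C         -0.8801    0.8801      2.64      1.76
  E          0.7339     10.72     4.196     1.776
  solve Keq expr → x = 0.8801; check Q = 3405

Q₀ = 0.005902; Q < K (proceeds forward)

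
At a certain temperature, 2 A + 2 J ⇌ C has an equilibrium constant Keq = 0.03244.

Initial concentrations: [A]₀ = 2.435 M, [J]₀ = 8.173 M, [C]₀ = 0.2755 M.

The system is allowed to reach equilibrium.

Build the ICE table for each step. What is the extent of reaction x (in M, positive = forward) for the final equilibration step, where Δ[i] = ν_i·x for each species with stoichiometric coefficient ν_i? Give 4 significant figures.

x = 0.7847 M

Q₀ = 6.9560e-04 vs Keq = 0.03244 ⇒ Q<K, forward
Step 1:
                  A         J         C
  I           2.435     8.173    0.2755
  C          -1.569    -1.569    0.7847
  E          0.8657     6.604      1.06
  solve Keq expr → x = 0.7847; check Q = 0.03244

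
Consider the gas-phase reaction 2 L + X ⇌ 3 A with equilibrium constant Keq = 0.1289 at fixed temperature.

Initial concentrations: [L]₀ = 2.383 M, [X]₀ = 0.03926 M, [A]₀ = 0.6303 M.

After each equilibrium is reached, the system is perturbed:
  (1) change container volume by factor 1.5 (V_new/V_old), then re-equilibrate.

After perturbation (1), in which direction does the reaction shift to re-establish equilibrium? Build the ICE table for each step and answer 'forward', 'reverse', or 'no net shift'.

Q₀ = 1.123 vs Keq = 0.1289 ⇒ Q>K, reverse
Step 1:
                    L           X           A
  Initial       2.383     0.03926      0.6303
  Change       0.1282      0.0641     -0.1923
  Equil         2.511      0.1034       0.438
  solve Keq expr → x = -0.0641; check Q = 0.1289
Then change container volume by factor 1.5 (V_new/V_old).
Step 2:
                    L           X           A
  Initial       1.674     0.06891       0.292
  Change            0           0           0
  Equil         1.674     0.06891       0.292
  solve Keq expr → x = 0; check Q = 0.1289

Direction: no net shift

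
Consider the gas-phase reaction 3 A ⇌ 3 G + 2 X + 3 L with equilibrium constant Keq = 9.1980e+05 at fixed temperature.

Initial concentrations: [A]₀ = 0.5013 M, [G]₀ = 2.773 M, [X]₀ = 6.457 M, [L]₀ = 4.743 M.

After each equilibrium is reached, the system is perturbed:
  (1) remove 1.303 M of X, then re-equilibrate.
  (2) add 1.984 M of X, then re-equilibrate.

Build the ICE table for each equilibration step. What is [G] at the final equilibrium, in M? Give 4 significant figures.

[G]_eq = 2.773 M

Q₀ = 7.5297e+05 vs Keq = 9.1980e+05 ⇒ Q<K, forward
Step 1:
                  A         G         X         L
  Initial    0.5013     2.773     6.457     4.743
  Change   -0.02485   0.02485   0.01657   0.02485
  Equil      0.4764     2.798     6.474     4.768
  solve Keq expr → x = 0.008285; check Q = 9.1980e+05
Then remove 1.303 M of X.
Step 2:
                  A         G         X         L
  Initial    0.4764     2.798     5.171     4.768
  Change   -0.05218   0.05218   0.03479   0.05218
  Equil      0.4243      2.85     5.205      4.82
  solve Keq expr → x = 0.01739; check Q = 9.1980e+05
Then add 1.984 M of X.
Step 3:
                  A         G         X         L
  Initial    0.4243      2.85     7.189      4.82
  Change    0.07709  -0.07709  -0.05139  -0.07709
  Equil      0.5014     2.773     7.138     4.743
  solve Keq expr → x = -0.0257; check Q = 9.1980e+05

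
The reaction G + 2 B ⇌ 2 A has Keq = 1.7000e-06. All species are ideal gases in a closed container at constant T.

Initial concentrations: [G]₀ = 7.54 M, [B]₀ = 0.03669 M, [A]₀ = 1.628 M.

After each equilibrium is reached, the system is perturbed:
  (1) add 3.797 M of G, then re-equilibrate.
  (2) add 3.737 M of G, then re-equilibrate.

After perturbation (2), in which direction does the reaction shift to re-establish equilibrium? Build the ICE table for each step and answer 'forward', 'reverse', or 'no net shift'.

Direction: forward

Q₀ = 261.1 vs Keq = 1.7000e-06 ⇒ Q>K, reverse
Step 1:
                  G         B         A
  init         7.54   0.03669     1.628
  Δ          0.8109     1.622    -1.622
  eq          8.351     1.658  0.006249
  solve Keq expr → x = -0.8109; check Q = 1.7000e-06
Then add 3.797 M of G.
Step 2:
                  G         B         A
  init        12.15     1.658  0.006249
  Δ       -6.4093e-04 -0.001282  0.001282
  eq          12.15     1.657  0.007531
  solve Keq expr → x = 6.4093e-04; check Q = 1.7000e-06
Then add 3.737 M of G.
Step 3:
                  G         B         A
  init        15.88     1.657  0.007531
  Δ       -5.3753e-04 -0.001075  0.001075
  eq          15.88     1.656  0.008606
  solve Keq expr → x = 5.3753e-04; check Q = 1.7000e-06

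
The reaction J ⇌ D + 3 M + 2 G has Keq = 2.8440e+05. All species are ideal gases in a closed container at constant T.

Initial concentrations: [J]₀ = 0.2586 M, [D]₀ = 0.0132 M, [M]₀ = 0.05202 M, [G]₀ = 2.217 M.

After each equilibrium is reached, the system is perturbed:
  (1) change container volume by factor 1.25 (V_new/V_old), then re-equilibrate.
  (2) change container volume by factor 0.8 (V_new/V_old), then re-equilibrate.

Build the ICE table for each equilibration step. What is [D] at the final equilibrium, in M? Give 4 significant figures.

[D]_eq = 0.2718 M

Q₀ = 3.5317e-05 vs Keq = 2.8440e+05 ⇒ Q<K, forward
Step 1:
                    J           D           M           G
  I            0.2586      0.0132     0.05202       2.217
  C           -0.2586      0.2586      0.7758      0.5172
  E        4.0528e-06      0.2718      0.8278       2.734
  solve Keq expr → x = 0.2586; check Q = 2.8440e+05
Then change container volume by factor 1.25 (V_new/V_old).
Step 2:
                    J           D           M           G
  I        3.2423e-06      0.2174      0.6622       2.187
  C       -2.1798e-06  2.1798e-06  6.5394e-06  4.3596e-06
  E        1.0625e-06      0.2174      0.6623       2.187
  solve Keq expr → x = 2.1798e-06; check Q = 2.8440e+05
Then change container volume by factor 0.8 (V_new/V_old).
Step 3:
                    J           D           M           G
  I        1.3281e-06      0.2718      0.8278       2.734
  C        2.7248e-06 -2.7248e-06 -8.1743e-06 -5.4495e-06
  E        4.0528e-06      0.2718      0.8278       2.734
  solve Keq expr → x = -2.7248e-06; check Q = 2.8440e+05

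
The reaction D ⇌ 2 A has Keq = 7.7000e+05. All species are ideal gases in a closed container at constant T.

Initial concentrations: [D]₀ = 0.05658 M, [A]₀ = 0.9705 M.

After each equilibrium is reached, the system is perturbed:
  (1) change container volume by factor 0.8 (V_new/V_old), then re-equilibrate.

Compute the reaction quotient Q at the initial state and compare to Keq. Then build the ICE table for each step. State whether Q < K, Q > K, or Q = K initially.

Q₀ = 16.65; Q < K (proceeds forward)

Q₀ = 16.65 vs Keq = 7.7000e+05 ⇒ Q<K, forward
Step 1:
                    D           A
  Initial     0.05658      0.9705
  Change     -0.05658      0.1132
  Equil    1.5251e-06       1.084
  solve Keq expr → x = 0.05658; check Q = 7.7000e+05
Then change container volume by factor 0.8 (V_new/V_old).
Step 2:
                    D           A
  Initial  1.9064e-06       1.355
  Change   4.7658e-07 -9.5317e-07
  Equil    2.3829e-06       1.355
  solve Keq expr → x = -4.7658e-07; check Q = 7.7000e+05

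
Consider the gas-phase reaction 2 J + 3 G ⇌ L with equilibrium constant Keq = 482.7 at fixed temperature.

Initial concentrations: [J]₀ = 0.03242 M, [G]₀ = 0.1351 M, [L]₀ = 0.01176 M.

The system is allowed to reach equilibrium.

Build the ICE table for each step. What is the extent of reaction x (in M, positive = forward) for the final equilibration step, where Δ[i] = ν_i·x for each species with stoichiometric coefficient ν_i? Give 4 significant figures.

Q₀ = 4537 vs Keq = 482.7 ⇒ Q>K, reverse
Step 1:
                   J          G          L
  I          0.03242     0.1351    0.01176
  C          0.01501    0.02252  -0.007507
  E          0.04743     0.1576   0.004253
  solve Keq expr → x = -0.007507; check Q = 482.7

x = -0.007507 M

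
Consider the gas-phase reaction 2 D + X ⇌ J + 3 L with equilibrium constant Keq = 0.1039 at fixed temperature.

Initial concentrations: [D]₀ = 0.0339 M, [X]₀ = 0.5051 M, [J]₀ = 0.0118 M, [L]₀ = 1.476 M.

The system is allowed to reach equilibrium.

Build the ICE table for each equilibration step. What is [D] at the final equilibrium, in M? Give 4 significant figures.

Q₀ = 65.37 vs Keq = 0.1039 ⇒ Q>K, reverse
Step 1:
                  D         X         J         L
  I          0.0339    0.5051    0.0118     1.476
  C         0.02348   0.01174  -0.01174  -0.03522
  E         0.05738    0.5168 5.9119e-05     1.441
  solve Keq expr → x = -0.01174; check Q = 0.1039

[D]_eq = 0.05738 M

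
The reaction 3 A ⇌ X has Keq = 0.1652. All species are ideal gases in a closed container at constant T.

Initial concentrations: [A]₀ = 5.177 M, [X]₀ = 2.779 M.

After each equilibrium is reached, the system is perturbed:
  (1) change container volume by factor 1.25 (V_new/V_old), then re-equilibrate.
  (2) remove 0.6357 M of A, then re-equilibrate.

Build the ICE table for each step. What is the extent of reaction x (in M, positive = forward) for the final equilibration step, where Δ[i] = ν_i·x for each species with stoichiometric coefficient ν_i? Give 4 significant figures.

Q₀ = 0.02003 vs Keq = 0.1652 ⇒ Q<K, forward
Step 1:
                  A         X
  init        5.177     2.779
  Δ           -2.39    0.7967
  eq          2.787     3.576
  solve Keq expr → x = 0.7967; check Q = 0.1652
Then change container volume by factor 1.25 (V_new/V_old).
Step 2:
                  A         X
  init        2.229     2.861
  Δ          0.3246   -0.1082
  eq          2.554     2.752
  solve Keq expr → x = -0.1082; check Q = 0.1652
Then remove 0.6357 M of A.
Step 3:
                  A         X
  init        1.918     2.752
  Δ           0.575   -0.1917
  eq          2.493     2.561
  solve Keq expr → x = -0.1917; check Q = 0.1652

x = -0.1917 M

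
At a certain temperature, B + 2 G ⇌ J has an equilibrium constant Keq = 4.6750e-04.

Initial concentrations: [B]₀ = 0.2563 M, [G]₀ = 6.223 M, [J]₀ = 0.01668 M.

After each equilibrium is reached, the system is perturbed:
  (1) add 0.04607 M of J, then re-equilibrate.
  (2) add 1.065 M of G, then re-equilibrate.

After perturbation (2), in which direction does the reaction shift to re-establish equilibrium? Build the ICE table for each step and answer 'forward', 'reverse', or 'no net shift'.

Direction: forward

Q₀ = 0.001681 vs Keq = 4.6750e-04 ⇒ Q>K, reverse
Step 1:
                    B           G           J
  I            0.2563       6.223     0.01668
  C           0.01179     0.02358    -0.01179
  E            0.2681       6.247     0.00489
  solve Keq expr → x = -0.01179; check Q = 4.6750e-04
Then add 0.04607 M of J.
Step 2:
                    B           G           J
  I            0.2681       6.247     0.05096
  C           0.04508     0.09016    -0.04508
  E            0.3132       6.337    0.005879
  solve Keq expr → x = -0.04508; check Q = 4.6750e-04
Then add 1.065 M of G.
Step 3:
                    B           G           J
  I            0.3132       7.402    0.005879
  C          -0.00208    -0.00416     0.00208
  E            0.3111       7.398    0.007959
  solve Keq expr → x = 0.00208; check Q = 4.6750e-04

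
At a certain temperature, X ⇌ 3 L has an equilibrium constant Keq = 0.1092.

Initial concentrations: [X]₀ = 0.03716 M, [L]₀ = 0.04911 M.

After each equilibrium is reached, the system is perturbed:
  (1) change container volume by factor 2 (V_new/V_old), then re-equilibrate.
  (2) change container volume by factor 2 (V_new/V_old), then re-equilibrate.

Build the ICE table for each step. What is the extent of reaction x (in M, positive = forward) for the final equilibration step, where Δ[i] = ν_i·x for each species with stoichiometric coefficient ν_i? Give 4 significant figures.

x = 0.001087 M

Q₀ = 0.003187 vs Keq = 0.1092 ⇒ Q<K, forward
Step 1:
                  X         L
  init      0.03716   0.04911
  Δ        -0.02257    0.0677
  eq        0.01459    0.1168
  solve Keq expr → x = 0.02257; check Q = 0.1092
Then change container volume by factor 2 (V_new/V_old).
Step 2:
                  X         L
  init     0.007297    0.0584
  Δ       -0.004072   0.01222
  eq       0.003225   0.07062
  solve Keq expr → x = 0.004072; check Q = 0.1092
Then change container volume by factor 2 (V_new/V_old).
Step 3:
                  X         L
  init     0.001613   0.03531
  Δ       -0.001087  0.003261
  eq      5.2549e-04   0.03857
  solve Keq expr → x = 0.001087; check Q = 0.1092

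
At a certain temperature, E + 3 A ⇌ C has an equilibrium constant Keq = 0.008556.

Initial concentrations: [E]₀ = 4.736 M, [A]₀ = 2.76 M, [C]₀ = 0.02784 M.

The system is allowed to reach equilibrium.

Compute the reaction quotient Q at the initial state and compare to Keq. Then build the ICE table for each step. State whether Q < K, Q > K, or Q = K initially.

Q₀ = 2.7960e-04 vs Keq = 0.008556 ⇒ Q<K, forward
Step 1:
                   E          A          C
  I            4.736       2.76    0.02784
  C          -0.2639    -0.7918     0.2639
  E            4.472      1.968     0.2918
  solve Keq expr → x = 0.2639; check Q = 0.008556

Q₀ = 2.7960e-04; Q < K (proceeds forward)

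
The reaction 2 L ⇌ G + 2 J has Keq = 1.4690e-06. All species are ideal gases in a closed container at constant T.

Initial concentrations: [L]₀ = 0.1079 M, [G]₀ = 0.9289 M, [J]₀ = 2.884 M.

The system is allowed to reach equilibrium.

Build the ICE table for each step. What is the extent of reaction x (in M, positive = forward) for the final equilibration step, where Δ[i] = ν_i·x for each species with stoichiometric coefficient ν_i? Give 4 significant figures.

Q₀ = 663.6 vs Keq = 1.4690e-06 ⇒ Q>K, reverse
Step 1:
                    L           G           J
  init         0.1079      0.9289       2.884
  Δ             1.858     -0.9289      -1.858
  eq            1.966  5.3899e-06       1.026
  solve Keq expr → x = -0.9289; check Q = 1.4690e-06

x = -0.9289 M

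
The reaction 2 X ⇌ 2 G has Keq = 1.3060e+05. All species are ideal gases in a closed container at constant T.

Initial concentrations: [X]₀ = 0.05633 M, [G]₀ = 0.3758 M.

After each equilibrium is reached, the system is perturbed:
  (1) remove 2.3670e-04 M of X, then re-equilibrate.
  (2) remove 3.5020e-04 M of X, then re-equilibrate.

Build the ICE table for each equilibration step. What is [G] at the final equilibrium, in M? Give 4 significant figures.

[G]_eq = 0.4304 M

Q₀ = 44.51 vs Keq = 1.3060e+05 ⇒ Q<K, forward
Step 1:
                    X           G
  init        0.05633      0.3758
  Δ          -0.05514     0.05514
  eq         0.001192      0.4309
  solve Keq expr → x = 0.02757; check Q = 1.3060e+05
Then remove 2.3670e-04 M of X.
Step 2:
                    X           G
  init     9.5576e-04      0.4309
  Δ        2.3605e-04 -2.3605e-04
  eq         0.001192      0.4307
  solve Keq expr → x = -1.1802e-04; check Q = 1.3060e+05
Then remove 3.5020e-04 M of X.
Step 3:
                    X           G
  init     8.4160e-04      0.4307
  Δ        3.4923e-04 -3.4923e-04
  eq         0.001191      0.4304
  solve Keq expr → x = -1.7462e-04; check Q = 1.3060e+05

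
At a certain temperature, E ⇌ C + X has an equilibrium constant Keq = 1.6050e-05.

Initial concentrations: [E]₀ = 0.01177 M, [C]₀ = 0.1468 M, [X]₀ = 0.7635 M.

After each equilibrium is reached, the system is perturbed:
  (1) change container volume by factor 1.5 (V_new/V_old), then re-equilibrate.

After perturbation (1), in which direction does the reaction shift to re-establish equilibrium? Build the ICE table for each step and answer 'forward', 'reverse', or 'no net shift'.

Direction: forward

Q₀ = 9.523 vs Keq = 1.6050e-05 ⇒ Q>K, reverse
Step 1:
                  E         C         X
  I         0.01177    0.1468    0.7635
  C          0.1468   -0.1468   -0.1468
  E          0.1586 4.1267e-06    0.6167
  solve Keq expr → x = -0.1468; check Q = 1.6050e-05
Then change container volume by factor 1.5 (V_new/V_old).
Step 2:
                  E         C         X
  I          0.1057 2.7512e-06    0.4111
  C       -1.3755e-06 1.3755e-06 1.3755e-06
  E          0.1057 4.1267e-06    0.4111
  solve Keq expr → x = 1.3755e-06; check Q = 1.6050e-05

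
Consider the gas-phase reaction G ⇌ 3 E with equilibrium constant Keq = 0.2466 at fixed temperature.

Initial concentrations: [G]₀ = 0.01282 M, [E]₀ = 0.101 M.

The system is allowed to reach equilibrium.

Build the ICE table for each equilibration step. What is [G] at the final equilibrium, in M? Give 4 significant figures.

Q₀ = 0.08037 vs Keq = 0.2466 ⇒ Q<K, forward
Step 1:
                  G         E
  init      0.01282     0.101
  Δ       -0.005991   0.01797
  eq       0.006829     0.119
  solve Keq expr → x = 0.005991; check Q = 0.2466

[G]_eq = 0.006829 M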